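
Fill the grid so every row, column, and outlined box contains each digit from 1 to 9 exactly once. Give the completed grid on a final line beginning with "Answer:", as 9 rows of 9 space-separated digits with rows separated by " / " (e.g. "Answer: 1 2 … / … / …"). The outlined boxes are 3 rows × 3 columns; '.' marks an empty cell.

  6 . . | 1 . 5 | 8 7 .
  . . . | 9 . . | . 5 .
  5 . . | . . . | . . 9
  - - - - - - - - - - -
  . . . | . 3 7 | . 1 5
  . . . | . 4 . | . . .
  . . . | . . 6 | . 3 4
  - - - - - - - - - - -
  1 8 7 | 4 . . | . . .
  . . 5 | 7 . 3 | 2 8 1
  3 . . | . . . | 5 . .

Step 1. [r1c5∈{2}] r1c5 has the single candidate 2. So r1c5=2.
Step 2. [r5c9∈{2,6,7,8}] across col 9, 8 lands solely at r5c9 ⇒ r5c9=8.
Step 3. [r5c8∈{2,6,9}] box 6 places 2 nowhere but r5c8. So r5c8=2.
Step 4. [r1c9∈{3}] r1c9's peers cover all but 3 ⇒ r1c9=3.
Step 5. [r7c9∈{6}] only 6 remains possible at r7c9 ⇒ r7c9=6.
Step 6. [r3c8∈{4,6}] col 8 places 6 nowhere but r3c8, so r3c8=6.
Step 7. [r9c4∈{2,6,8}] in col 4, 6 fits only at r9c4, so r9c4=6.
Step 8. [r8c5∈{9}] only 9 remains possible at r8c5 ⇒ r8c5=9.
Step 9. [r5c6∈{1,9}] across col 6, 9 lands solely at r5c6, so r5c6=9.
Step 10. [r5c1∈{7}] r5c1 is down to just 7. So r5c1=7.
Step 11. [r8c1∈{4}] r8c1 is down to just 4 ⇒ r8c1=4.
Step 12. [r6c5∈{1,5,8}] box 5 places 1 nowhere but r6c5 ⇒ r6c5=1.
Step 13. [r9c5∈{8}] only 8 remains possible at r9c5. So r9c5=8.
Step 14. [r5c7∈{6}] nothing but 6 survives at r5c7 ⇒ r5c7=6.
Step 15. [r4c7∈{9}] nothing but 9 survives at r4c7. So r4c7=9.
Step 16. [r6c1∈{2,8,9}] in col 1, 9 fits only at r6c1, so r6c1=9.
Step 17. [r4c3∈{2,4,6,8}] col 3 places 6 nowhere but r4c3. So r4c3=6.
Step 18. [r4c2∈{2,4}] in row 4, 4 fits only at r4c2, so r4c2=4.
Step 19. [r3c4∈{3,8}] 3 has one home in col 4: r3c4 ⇒ r3c4=3.
Step 20. [r2c9∈{2}] r2c9's peers cover all but 2 ⇒ r2c9=2.
Step 21. [r4c1∈{2,8}] in col 1, 2 fits only at r4c1 ⇒ r4c1=2.
Step 22. [r2c1∈{8}] only 8 remains possible at r2c1 ⇒ r2c1=8.
Step 23. [r2c6∈{4}] r2c6 has the single candidate 4 ⇒ r2c6=4.
Step 24. [r2c7∈{1}] only 1 remains possible at r2c7. So r2c7=1.
Step 25. [r3c5∈{7}] only 7 remains possible at r3c5 ⇒ r3c5=7.
Step 26. [r6c2∈{5}] only 5 remains possible at r6c2, so r6c2=5.
Step 27. [r2c3∈{3}] nothing but 3 survives at r2c3 ⇒ r2c3=3.
Step 28. [r5c3∈{1}] r5c3 has the single candidate 1, so r5c3=1.
Step 29. [r1c2∈{9}] r1c2's peers cover all but 9. So r1c2=9.
Step 30. [r9c2∈{2}] nothing but 2 survives at r9c2, so r9c2=2.
Step 31. [r9c3∈{9}] r9c3 has the single candidate 9, so r9c3=9.
Step 32. [r6c3∈{8}] nothing but 8 survives at r6c3. So r6c3=8.
Step 33. [r3c3∈{2,4}] across row 3, 2 lands solely at r3c3 ⇒ r3c3=2.
Step 34. [r2c5∈{6}] only 6 remains possible at r2c5 ⇒ r2c5=6.
Step 35. [r3c7∈{4}] r3c7's peers cover all but 4, so r3c7=4.
Step 36. [r5c4∈{5}] r5c4's peers cover all but 5, so r5c4=5.
Step 37. [r1c3∈{4}] only 4 remains possible at r1c3. So r1c3=4.
Step 38. [r9c9∈{7}] nothing but 7 survives at r9c9 ⇒ r9c9=7.
Step 39. [r7c5∈{5}] r7c5 has the single candidate 5, so r7c5=5.
Step 40. [r9c8∈{4}] only 4 remains possible at r9c8, so r9c8=4.
Step 41. [r7c8∈{9}] r7c8 has the single candidate 9, so r7c8=9.
Step 42. [r4c4∈{8}] r4c4's peers cover all but 8 ⇒ r4c4=8.
Step 43. [r5c2∈{3}] r5c2's peers cover all but 3 ⇒ r5c2=3.
Step 44. [r6c7∈{7}] r6c7 has the single candidate 7, so r6c7=7.
Step 45. [r8c2∈{6}] nothing but 6 survives at r8c2. So r8c2=6.
Step 46. [r2c2∈{7}] nothing but 7 survives at r2c2. So r2c2=7.
Step 47. [r7c7∈{3}] only 3 remains possible at r7c7. So r7c7=3.
Step 48. [r9c6∈{1}] only 1 remains possible at r9c6, so r9c6=1.
Step 49. [r7c6∈{2}] nothing but 2 survives at r7c6, so r7c6=2.
Step 50. [r3c6∈{8}] r3c6 is down to just 8, so r3c6=8.
Step 51. [r6c4∈{2}] r6c4 has the single candidate 2 ⇒ r6c4=2.
Step 52. [r3c2∈{1}] r3c2 is down to just 1. So r3c2=1.

Answer: 6 9 4 1 2 5 8 7 3 / 8 7 3 9 6 4 1 5 2 / 5 1 2 3 7 8 4 6 9 / 2 4 6 8 3 7 9 1 5 / 7 3 1 5 4 9 6 2 8 / 9 5 8 2 1 6 7 3 4 / 1 8 7 4 5 2 3 9 6 / 4 6 5 7 9 3 2 8 1 / 3 2 9 6 8 1 5 4 7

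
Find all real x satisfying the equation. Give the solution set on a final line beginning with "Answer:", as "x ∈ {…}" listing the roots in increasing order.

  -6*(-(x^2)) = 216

Step 1. [-6*(-(x^2)) = 216] -6 out front; divide by -6. So div: -(x^2) = -36.
Step 2. [-(x^2) = -36] flip signs both sides ⇒ neg: x^2 = 36.
Step 3. [x^2 = 36] 36 ≥ 0, LHS is (·)² — take ±√ ⇒ sqrt: x = 6 or -6.

Answer: x ∈ {-6, 6}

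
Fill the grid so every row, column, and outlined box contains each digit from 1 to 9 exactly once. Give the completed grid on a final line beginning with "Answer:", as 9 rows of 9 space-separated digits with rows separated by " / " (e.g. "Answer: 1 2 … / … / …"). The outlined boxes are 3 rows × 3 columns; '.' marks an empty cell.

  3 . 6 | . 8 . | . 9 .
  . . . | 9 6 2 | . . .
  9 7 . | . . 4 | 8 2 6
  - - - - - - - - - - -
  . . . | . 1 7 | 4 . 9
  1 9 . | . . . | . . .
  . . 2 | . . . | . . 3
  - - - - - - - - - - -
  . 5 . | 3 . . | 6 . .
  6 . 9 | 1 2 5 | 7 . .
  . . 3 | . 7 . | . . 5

Step 1. [r3c4∈{5}] r3c4 has the single candidate 5 ⇒ r3c4=5.
Step 2. [r1c7∈{1,5}] in row 1, 5 fits only at r1c7, so r1c7=5.
Step 3. [r3c3∈{1}] r3c3's peers cover all but 1, so r3c3=1.
Step 4. [r9c2∈{1,2,4,8}] in col 2, 1 fits only at r9c2 ⇒ r9c2=1.
Step 5. [r5c6∈{3,6,8}] across col 6, 3 lands solely at r5c6. So r5c6=3.
Step 6. [r5c7∈{2}] r5c7 has the single candidate 2 ⇒ r5c7=2.
Step 7. [r7c9∈{1,2,4,8}] across col 9, 2 lands solely at r7c9, so r7c9=2.
Step 8. [r7c8∈{1,4,8}] r7c8 is the only open cell in row 7 admitting 1, so r7c8=1.
Step 9. [r8c8∈{3,4,8}] in row 8, 3 fits only at r8c8. So r8c8=3.
Step 10. [r4c4∈{2,6,8}] row 4 places 2 nowhere but r4c4. So r4c4=2.
Step 11. [r9c1∈{2,4,8}] across row 9, 2 lands solely at r9c1. So r9c1=2.
Step 12. [r4c2∈{3,6,8}] row 4 places 3 nowhere but r4c2 ⇒ r4c2=3.
Step 13. [r6c2∈{4,6,8}] in col 2, 6 fits only at r6c2, so r6c2=6.
Step 14. [r5c4∈{4,6,8}] r5c4 is the only open cell in box 5 admitting 6 ⇒ r5c4=6.
Step 15. [r9c6∈{6,8,9}] in row 9, 6 fits only at r9c6, so r9c6=6.
Step 16. [r4c8∈{5,6,8}] across row 4, 6 lands solely at r4c8. So r4c8=6.
Step 17. [r1c2∈{2,4}] the pair r2c2,r8c2 in col 2 locks {4,8} between them, so r1c2≠4.
Step 18. [r1c9∈{1,4,7}] r1c9 is the only open cell in row 1 admitting 4 ⇒ r1c9=4.
Step 19. [r8c2∈{4,8}] 4 has one home in row 8: r8c2, so r8c2=4.
Step 20. [r7c5∈{4,9}] row 7 places 4 nowhere but r7c5 ⇒ r7c5=4.
Step 21. [r5c3∈{4,5,7,8}] 4 has one home in row 5: r5c3, so r5c3=4.
Step 22. [r6c1∈{5,7,8}] box 4 places 7 nowhere but r6c1 ⇒ r6c1=7.
Step 23. [r7c1∈{8}] nothing but 8 survives at r7c1, so r7c1=8.
Step 24. [r6c6∈{8,9}] col 6 places 8 nowhere but r6c6, so r6c6=8.
Step 25. [r4c1∈{5}] r4c1's peers cover all but 5, so r4c1=5.
Step 26. [r2c9∈{1,7}] across col 9, 1 lands solely at r2c9, so r2c9=1.
Step 27. [r8c9∈{8}] only 8 remains possible at r8c9, so r8c9=8.
Step 28. [r5c8∈{5,7,8}] row 5 places 8 nowhere but r5c8. So r5c8=8.
Step 29. [r2c3∈{5,8}] across row 2, 5 lands solely at r2c3 ⇒ r2c3=5.
Step 30. [r6c5∈{5,9}] r6c5 is the only open cell in row 6 admitting 9. So r6c5=9.
Step 31. [r4c3∈{8}] only 8 remains possible at r4c3, so r4c3=8.
Step 32. [r9c8∈{4}] r9c8 has the single candidate 4, so r9c8=4.
Step 33. [r9c7∈{9}] r9c7's peers cover all but 9 ⇒ r9c7=9.
Step 34. [r2c7∈{3}] r2c7 has the single candidate 3. So r2c7=3.
Step 35. [r1c4∈{7}] nothing but 7 survives at r1c4, so r1c4=7.
Step 36. [r3c5∈{3}] nothing but 3 survives at r3c5, so r3c5=3.
Step 37. [r2c2∈{8}] r2c2's peers cover all but 8 ⇒ r2c2=8.
Step 38. [r6c7∈{1}] r6c7 is down to just 1. So r6c7=1.
Step 39. [r2c1∈{4}] r2c1 has the single candidate 4. So r2c1=4.
Step 40. [r2c8∈{7}] r2c8 has the single candidate 7, so r2c8=7.
Step 41. [r5c9∈{7}] nothing but 7 survives at r5c9. So r5c9=7.
Step 42. [r9c4∈{8}] r9c4's peers cover all but 8, so r9c4=8.
Step 43. [r1c2∈{2}] r1c2 has the single candidate 2. So r1c2=2.
Step 44. [r6c8∈{5}] r6c8 has the single candidate 5, so r6c8=5.
Step 45. [r6c4∈{4}] r6c4 has the single candidate 4, so r6c4=4.
Step 46. [r1c6∈{1}] r1c6 is down to just 1. So r1c6=1.
Step 47. [r7c3∈{7}] r7c3 is down to just 7 ⇒ r7c3=7.
Step 48. [r5c5∈{5}] r5c5's peers cover all but 5, so r5c5=5.
Step 49. [r7c6∈{9}] r7c6 is down to just 9. So r7c6=9.

Answer: 3 2 6 7 8 1 5 9 4 / 4 8 5 9 6 2 3 7 1 / 9 7 1 5 3 4 8 2 6 / 5 3 8 2 1 7 4 6 9 / 1 9 4 6 5 3 2 8 7 / 7 6 2 4 9 8 1 5 3 / 8 5 7 3 4 9 6 1 2 / 6 4 9 1 2 5 7 3 8 / 2 1 3 8 7 6 9 4 5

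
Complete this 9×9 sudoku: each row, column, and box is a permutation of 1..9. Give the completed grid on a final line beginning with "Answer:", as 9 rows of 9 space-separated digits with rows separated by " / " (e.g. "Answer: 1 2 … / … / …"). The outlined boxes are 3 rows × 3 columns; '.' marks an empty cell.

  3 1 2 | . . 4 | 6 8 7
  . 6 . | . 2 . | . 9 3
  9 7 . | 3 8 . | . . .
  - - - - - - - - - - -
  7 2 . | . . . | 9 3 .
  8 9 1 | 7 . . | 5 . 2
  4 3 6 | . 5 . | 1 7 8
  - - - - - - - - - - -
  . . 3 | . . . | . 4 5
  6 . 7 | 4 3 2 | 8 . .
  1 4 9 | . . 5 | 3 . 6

Step 1. [r3c6∈{1,6}] in row 3, 6 fits only at r3c6, so r3c6=6.
Step 2. [r2c7∈{4}] nothing but 4 survives at r2c7. So r2c7=4.
Step 3. [r7c7∈{2,7}] in col 7, 7 fits only at r7c7, so r7c7=7.
Step 4. [r2c1∈{5}] r2c1 is down to just 5, so r2c1=5.
Step 5. [r2c4∈{1}] r2c4 has the single candidate 1. So r2c4=1.
Step 6. [r9c4∈{8}] r9c4 has the single candidate 8, so r9c4=8.
Step 7. [r4c4∈{6}] only 6 remains possible at r4c4. So r4c4=6.
Step 8. [r7c4∈{9}] r7c4 is down to just 9. So r7c4=9.
Step 9. [r3c8∈{1,2,5}] row 3 places 5 nowhere but r3c8. So r3c8=5.
Step 10. [r7c6∈{1}] nothing but 1 survives at r7c6, so r7c6=1.
Step 11. [r3c9∈{1}] nothing but 1 survives at r3c9. So r3c9=1.
Step 12. [r5c5∈{4}] r5c5's peers cover all but 4 ⇒ r5c5=4.
Step 13. [r6c4∈{2}] r6c4 has the single candidate 2, so r6c4=2.
Step 14. [r8c9∈{9}] r8c9 is down to just 9. So r8c9=9.
Step 15. [r8c2∈{5}] r8c2's peers cover all but 5, so r8c2=5.
Step 16. [r3c7∈{2}] r3c7 has the single candidate 2. So r3c7=2.
Step 17. [r7c1∈{2}] r7c1 is down to just 2, so r7c1=2.
Step 18. [r9c8∈{2}] r9c8 is down to just 2 ⇒ r9c8=2.
Step 19. [r2c3∈{8}] r2c3 has the single candidate 8. So r2c3=8.
Step 20. [r5c8∈{6}] r5c8 is down to just 6. So r5c8=6.
Step 21. [r1c5∈{9}] r1c5 has the single candidate 9 ⇒ r1c5=9.
Step 22. [r2c6∈{7}] r2c6 is down to just 7. So r2c6=7.
Step 23. [r3c3∈{4}] only 4 remains possible at r3c3. So r3c3=4.
Step 24. [r4c6∈{8}] r4c6's peers cover all but 8, so r4c6=8.
Step 25. [r1c4∈{5}] only 5 remains possible at r1c4 ⇒ r1c4=5.
Step 26. [r9c5∈{7}] r9c5 is down to just 7, so r9c5=7.
Step 27. [r6c6∈{9}] nothing but 9 survives at r6c6, so r6c6=9.
Step 28. [r4c3∈{5}] r4c3 has the single candidate 5 ⇒ r4c3=5.
Step 29. [r7c2∈{8}] r7c2 is down to just 8, so r7c2=8.
Step 30. [r5c6∈{3}] only 3 remains possible at r5c6, so r5c6=3.
Step 31. [r7c5∈{6}] nothing but 6 survives at r7c5. So r7c5=6.
Step 32. [r4c9∈{4}] only 4 remains possible at r4c9. So r4c9=4.
Step 33. [r8c8∈{1}] r8c8's peers cover all but 1. So r8c8=1.
Step 34. [r4c5∈{1}] r4c5 has the single candidate 1. So r4c5=1.

Answer: 3 1 2 5 9 4 6 8 7 / 5 6 8 1 2 7 4 9 3 / 9 7 4 3 8 6 2 5 1 / 7 2 5 6 1 8 9 3 4 / 8 9 1 7 4 3 5 6 2 / 4 3 6 2 5 9 1 7 8 / 2 8 3 9 6 1 7 4 5 / 6 5 7 4 3 2 8 1 9 / 1 4 9 8 7 5 3 2 6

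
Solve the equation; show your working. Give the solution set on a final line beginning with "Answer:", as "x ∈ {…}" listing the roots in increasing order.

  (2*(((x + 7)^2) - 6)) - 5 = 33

Step 1. [(2*(((x + 7)^2) - 6)) - 5 = 33] -5 is outermost — add 5 both sides ⇒ sub: 2*(((x + 7)^2) - 6) = 38.
Step 2. [2*(((x + 7)^2) - 6) = 38] LHS = 2·(…); ÷2 both sides, so div: ((x + 7)^2) - 6 = 19.
Step 3. [((x + 7)^2) - 6 = 19] 6 comes off first (add 6), so sub: (x + 7)^2 = 25.
Step 4. [(x + 7)^2 = 25] 25 ≥ 0, LHS is (·)² — take ±√. So sqrt: x + 7 = 5 or -5.
Step 5. [x + 7 = 5 or -5] peel the +7: subtract 7 from each side. So sub: x = -2 or -12.

Answer: x ∈ {-12, -2}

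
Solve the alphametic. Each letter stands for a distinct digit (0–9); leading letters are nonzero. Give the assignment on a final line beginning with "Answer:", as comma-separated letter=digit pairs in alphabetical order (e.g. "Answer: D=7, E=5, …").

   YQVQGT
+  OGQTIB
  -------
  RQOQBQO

Step 1. [col 1: T + B ≡ O (mod 10)] O=5 is one option consistent with column 1 (T + B ≡ O (mod 10), carry-in 0) — take it. So O=5.
Step 2. [col 1: T + B ≡ O (mod 10)] column 1 (T + B ≡ O (mod 10), carry-in 0) doesn't pin T yet; pick T=6 and continue ⇒ T=6.
Step 3. [R] the sum has 7 digits but both addends have 6; that extra leading digit R is the final carry, namely 1. So R=1.
Step 4. [col 1: T + B ≡ O (mod 10)] in column 1 we have T+B≡O with carry-in 0; given T=6, O=5 and digits 1,5,6 already taken and all letters distinct, that pins B to 9. So B=9.
Step 5. [col 2: G + I ≡ Q (mod 10)] column 2 (G + I ≡ Q (mod 10), carry-in 1) doesn't pin G yet; pick G=3 and continue. So G=3.
Step 6. [col 2: G + I ≡ Q (mod 10)] several values work for Q in column 2 (G + I ≡ Q (mod 10), carry-in 1); try Q=2, so Q=2.
Step 7. [col 2: G + I ≡ Q (mod 10)] from column 2 (G=3, Q=2, carry-in 1, digits 1,2,3,5,6,9 already taken and all letters distinct): I must equal 8. So I=8.
Step 8. [col 4: V + Q ≡ Q (mod 10)] from column 4 (Q=2, carry-in 0, digits 1,2,3,5,6,8,9 already taken and all letters distinct): V must equal 0, so V=0.
Step 9. [col 6: Y + O ≡ Q (mod 10)] column 6: given O=5, Q=2, carry-in 0, and digits 0,1,2,3,5,6,8,9 already taken and all letters distinct, Y+O≡Q (mod 10) forces Y=7 ⇒ Y=7.

Answer: B=9, G=3, I=8, O=5, Q=2, R=1, T=6, V=0, Y=7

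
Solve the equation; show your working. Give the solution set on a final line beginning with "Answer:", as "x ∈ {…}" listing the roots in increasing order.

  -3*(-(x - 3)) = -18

Step 1. [-3*(-(x - 3)) = -18] LHS = -3·(…); ÷-3 both sides ⇒ div: -(x - 3) = 6.
Step 2. [-(x - 3) = 6] flip signs both sides, so neg: x - 3 = -6.
Step 3. [x - 3 = -6] peel the -3: add 3 from each side. So sub: x = -3.

Answer: x ∈ {-3}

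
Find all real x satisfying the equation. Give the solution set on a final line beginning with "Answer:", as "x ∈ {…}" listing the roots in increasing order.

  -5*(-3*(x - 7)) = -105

Step 1. [-5*(-3*(x - 7)) = -105] divide by the outer -5 ⇒ div: -3*(x - 7) = 21.
Step 2. [-3*(x - 7) = 21] -3·(inner) — divide through by -3, so div: x - 7 = -7.
Step 3. [x - 7 = -7] add 7: x sits inside (… - 7) ⇒ sub: x = 0.

Answer: x ∈ {0}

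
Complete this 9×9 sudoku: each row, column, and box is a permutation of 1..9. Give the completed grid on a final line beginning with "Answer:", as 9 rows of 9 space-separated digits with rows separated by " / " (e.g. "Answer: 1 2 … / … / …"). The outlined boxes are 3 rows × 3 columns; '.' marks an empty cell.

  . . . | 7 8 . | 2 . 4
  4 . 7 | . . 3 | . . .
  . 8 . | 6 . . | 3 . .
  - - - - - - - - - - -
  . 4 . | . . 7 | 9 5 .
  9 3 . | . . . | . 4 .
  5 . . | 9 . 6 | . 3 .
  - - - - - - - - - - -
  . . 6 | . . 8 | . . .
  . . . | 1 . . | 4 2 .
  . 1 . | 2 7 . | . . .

Step 1. [r2c4∈{5}] r2c4 has the single candidate 5. So r2c4=5.
Step 2. [r3c9∈{1,5,7,9}] r3c9 is the only open cell in box 3 admitting 5 ⇒ r3c9=5.
Step 3. [r6c2∈{2,7}] in box 4, 7 fits only at r6c2. So r6c2=7.
Step 4. [r9c3∈{3,4,5,8,9}] r9c3 is the only open cell in col 3 admitting 4, so r9c3=4.
Step 5. [r4c1∈{1,2,6,8}] 6 has one home in box 4: r4c1, so r4c1=6.
Step 6. [r6c5∈{1,2,4}] 4 has one home in row 6: r6c5 ⇒ r6c5=4.
Step 7. [r5c4∈{8}] only 8 remains possible at r5c4 ⇒ r5c4=8.
Step 8. [r8c5∈{3,5,6,9}] r8c5 is the only open cell in col 5 admitting 6 ⇒ r8c5=6.
Step 9. [r3c6∈{1,2,4,9}] 4 has one home in row 3: r3c6, so r3c6=4.
Step 10. [r5c6∈{1,2,5}] in col 6, 2 fits only at r5c6 ⇒ r5c6=2.
Step 11. [r5c3∈{1}] r5c3 is down to just 1. So r5c3=1.
Step 12. [r1c6∈{1,9}] 1 has one home in col 6: r1c6, so r1c6=1.
Step 13. [r1c1∈{3}] only 3 remains possible at r1c1 ⇒ r1c1=3.
Step 14. [r9c1∈{8}] r9c1 has the single candidate 8, so r9c1=8.
Step 15. [r8c9∈{3,7,8,9}] 8 has one home in row 8: r8c9, so r8c9=8.
Step 16. [r2c8∈{1,6,8,9}] r2c8 is the only open cell in col 8 admitting 8. So r2c8=8.
Step 17. [r9c9∈{3,6,9}] r9c9 is the only open cell in row 9 admitting 3, so r9c9=3.
Step 18. [r3c8∈{1,7,9}] across row 3, 7 lands solely at r3c8. So r3c8=7.
Step 19. [r7c8∈{1,9}] r7c8 is the only open cell in col 8 admitting 1, so r7c8=1.
Step 20. [r6c7∈{1,8}] 8 has one home in col 7: r6c7 ⇒ r6c7=8.
Step 21. [r6c3∈{2}] r6c3's peers cover all but 2. So r6c3=2.
Step 22. [r3c3∈{9}] only 9 remains possible at r3c3, so r3c3=9.
Step 23. [r1c8∈{6,9}] r1c8 is the only open cell in row 1 admitting 9. So r1c8=9.
Step 24. [r9c6∈{5,9}] r9c6 is the only open cell in row 9 admitting 9. So r9c6=9.
Step 25. [r8c6∈{5}] nothing but 5 survives at r8c6, so r8c6=5.
Step 26. [r7c2∈{2,5,9}] in box 7, 5 fits only at r7c2, so r7c2=5.
Step 27. [r2c2∈{2,6}] across col 2, 2 lands solely at r2c2 ⇒ r2c2=2.
Step 28. [r7c7∈{7}] only 7 remains possible at r7c7. So r7c7=7.
Step 29. [r5c7∈{6}] r5c7's peers cover all but 6 ⇒ r5c7=6.
Step 30. [r4c4∈{3}] r4c4 has the single candidate 3, so r4c4=3.
Step 31. [r6c9∈{1}] r6c9 has the single candidate 1 ⇒ r6c9=1.
Step 32. [r2c9∈{6}] r2c9's peers cover all but 6. So r2c9=6.
Step 33. [r9c7∈{5}] r9c7's peers cover all but 5 ⇒ r9c7=5.
Step 34. [r8c3∈{3}] r8c3's peers cover all but 3, so r8c3=3.
Step 35. [r1c3∈{5}] r1c3 is down to just 5 ⇒ r1c3=5.
Step 36. [r8c1∈{7}] nothing but 7 survives at r8c1 ⇒ r8c1=7.
Step 37. [r7c1∈{2}] only 2 remains possible at r7c1. So r7c1=2.
Step 38. [r2c7∈{1}] r2c7 has the single candidate 1. So r2c7=1.
Step 39. [r3c5∈{2}] r3c5 is down to just 2, so r3c5=2.
Step 40. [r4c3∈{8}] r4c3 has the single candidate 8 ⇒ r4c3=8.
Step 41. [r3c1∈{1}] r3c1 has the single candidate 1, so r3c1=1.
Step 42. [r4c9∈{2}] r4c9's peers cover all but 2. So r4c9=2.
Step 43. [r4c5∈{1}] nothing but 1 survives at r4c5, so r4c5=1.
Step 44. [r8c2∈{9}] r8c2 is down to just 9, so r8c2=9.
Step 45. [r7c4∈{4}] nothing but 4 survives at r7c4, so r7c4=4.
Step 46. [r7c9∈{9}] only 9 remains possible at r7c9, so r7c9=9.
Step 47. [r7c5∈{3}] nothing but 3 survives at r7c5, so r7c5=3.
Step 48. [r5c9∈{7}] only 7 remains possible at r5c9. So r5c9=7.
Step 49. [r1c2∈{6}] r1c2's peers cover all but 6 ⇒ r1c2=6.
Step 50. [r5c5∈{5}] only 5 remains possible at r5c5. So r5c5=5.
Step 51. [r9c8∈{6}] r9c8's peers cover all but 6, so r9c8=6.
Step 52. [r2c5∈{9}] nothing but 9 survives at r2c5, so r2c5=9.

Answer: 3 6 5 7 8 1 2 9 4 / 4 2 7 5 9 3 1 8 6 / 1 8 9 6 2 4 3 7 5 / 6 4 8 3 1 7 9 5 2 / 9 3 1 8 5 2 6 4 7 / 5 7 2 9 4 6 8 3 1 / 2 5 6 4 3 8 7 1 9 / 7 9 3 1 6 5 4 2 8 / 8 1 4 2 7 9 5 6 3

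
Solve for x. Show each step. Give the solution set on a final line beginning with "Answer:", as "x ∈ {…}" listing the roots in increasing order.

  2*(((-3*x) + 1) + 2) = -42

Step 1. [2*(((-3*x) + 1) + 2) = -42] leading coefficient 2: divide by 2. So div: ((-3*x) + 1) + 2 = -21.
Step 2. [((-3*x) + 1) + 2 = -21] 2 comes off first (subtract 2). So sub: (-3*x) + 1 = -23.
Step 3. [(-3*x) + 1 = -23] +1 is outermost — subtract 1 both sides ⇒ sub: -3*x = -24.
Step 4. [-3*x = -24] -3·(inner) — divide through by -3 ⇒ div: x = 8.

Answer: x ∈ {8}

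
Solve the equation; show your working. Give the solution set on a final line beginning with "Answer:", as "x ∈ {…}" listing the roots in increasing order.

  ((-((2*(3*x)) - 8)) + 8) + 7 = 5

Step 1. [((-((2*(3*x)) - 8)) + 8) + 7 = 5] the outer +7 inverts by subtracting 7. So sub: (-((2*(3*x)) - 8)) + 8 = -2.
Step 2. [(-((2*(3*x)) - 8)) + 8 = -2] 8 comes off first (subtract 8). So sub: -((2*(3*x)) - 8) = -10.
Step 3. [-((2*(3*x)) - 8) = -10] leading − — multiply by −1. So neg: (2*(3*x)) - 8 = 10.
Step 4. [(2*(3*x)) - 8 = 10] 8 comes off first (add 8), so sub: 2*(3*x) = 18.
Step 5. [2*(3*x) = 18] divide by the outer 2, so div: 3*x = 9.
Step 6. [3*x = 9] leading coefficient 3: divide by 3. So div: x = 3.

Answer: x ∈ {3}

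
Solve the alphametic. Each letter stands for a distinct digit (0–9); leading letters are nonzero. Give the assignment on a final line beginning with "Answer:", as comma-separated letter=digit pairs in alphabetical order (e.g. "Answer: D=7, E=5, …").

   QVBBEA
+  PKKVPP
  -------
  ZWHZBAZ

Step 1. [col 1: A + P ≡ Z (mod 10)] no forcing yet in column 1 (carry-in 0); A=8 is free and consistent — try it. So A=8.
Step 2. [col 1: A + P ≡ Z (mod 10)] several values work for P in column 1 (A + P ≡ Z (mod 10), carry-in 0); try P=3, so P=3.
Step 3. [col 1: A + P ≡ Z (mod 10)] column 1 reads A+P+carry(0)=Z with A=8, P=3; with digits 3,8 already taken and all letters distinct, the only value for Z is 1, so Z=1.
Step 4. [col 2: E + P ≡ A (mod 10)] from column 2 (P=3, A=8, carry-in 1, digits 1,3,8 already taken and all letters distinct): E must equal 4. So E=4.
Step 5. [col 3: B + V ≡ B (mod 10)] column 3: given nothing yet, carry-in 0, and digits 1,3,4,8 already taken and all letters distinct, B+V≡B (mod 10) forces V=0. So V=0.
Step 6. [col 3: B + V ≡ B (mod 10)] column 3 (B + V ≡ B (mod 10), carry-in 0) doesn't pin B yet; pick B=5 and continue ⇒ B=5.
Step 7. [col 4: B + K ≡ Z (mod 10)] column 4 reads B+K+carry(0)=Z with B=5, Z=1; with digits 0,1,3,4,5,8 already taken and all letters distinct, the only value for K is 6. So K=6.
Step 8. [col 5: V + K ≡ H (mod 10)] in column 5 we have V+K≡H with carry-in 1; given V=0, K=6 and digits 0,1,3,4,5,6,8 already taken and all letters distinct, that pins H to 7. So H=7.
Step 9. [col 6: Q + P ≡ W (mod 10)] from column 6 (P=3, carry-in 0, digits 0,1,3,4,5,6,7,8 already taken and all letters distinct): Q must equal 9 ⇒ Q=9.
Step 10. [col 6: Q + P ≡ W (mod 10)] from column 6 (Q=9, P=3, carry-in 0, digits 0,1,3,4,5,6,7,8,9 already taken and all letters distinct): W must equal 2 ⇒ W=2.

Answer: A=8, B=5, E=4, H=7, K=6, P=3, Q=9, V=0, W=2, Z=1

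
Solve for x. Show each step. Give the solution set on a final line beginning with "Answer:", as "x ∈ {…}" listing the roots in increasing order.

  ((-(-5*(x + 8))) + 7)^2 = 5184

Step 1. [((-(-5*(x + 8))) + 7)^2 = 5184] LHS squared, RHS 5184 ≥ 0: apply √ (±), so sqrt: (-(-5*(x + 8))) + 7 = 72 or -72.
Step 2. [(-(-5*(x + 8))) + 7 = 72 or -72] peel the +7: subtract 7 from each side, so sub: -(-5*(x + 8)) = 65 or -79.
Step 3. [-(-5*(x + 8)) = 65 or -79] flip signs both sides. So neg: -5*(x + 8) = -65 or 79.
Step 4. [-5*(x + 8) = -65 or 79] leading coefficient -5: divide by -5 ⇒ div: x + 8 = 13 or -79/5.
Step 5. [x + 8 = 13 or -79/5] subtract 8: x sits inside (… + 8). So sub: x = 5 or -119/5.

Answer: x ∈ {-119/5, 5}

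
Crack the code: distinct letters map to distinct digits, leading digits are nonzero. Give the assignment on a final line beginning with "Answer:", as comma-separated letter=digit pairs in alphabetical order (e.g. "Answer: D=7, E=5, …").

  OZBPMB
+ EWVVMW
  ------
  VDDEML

Step 1. [col 1: B + W ≡ L (mod 10)] no forcing yet in column 1 (carry-in 0); L=4 is free and consistent — try it ⇒ L=4.
Step 2. [col 1: B + W ≡ L (mod 10)] W=3 is one option consistent with column 1 (B + W ≡ L (mod 10), carry-in 0) — take it. So W=3.
Step 3. [col 1: B + W ≡ L (mod 10)] in column 1 we have B+W≡L with carry-in 0; given W=3, L=4 and digits 3,4 already taken and all letters distinct, that pins B to 1. So B=1.
Step 4. [col 2: M + M ≡ M (mod 10)] in column 2 we have M+M≡M with carry-in 0; given nothing yet and digits 1,3,4 already taken and all letters distinct, that pins M to 0. So M=0.
Step 5. [col 3: P + V ≡ E (mod 10)] column 3 (P + V ≡ E (mod 10), carry-in 0) doesn't pin E yet; pick E=5 and continue ⇒ E=5.
Step 6. [col 3: P + V ≡ E (mod 10)] several values work for P in column 3 (P + V ≡ E (mod 10), carry-in 0); try P=8 ⇒ P=8.
Step 7. [col 3: P + V ≡ E (mod 10)] from column 3 (P=8, E=5, carry-in 0, digits 0,1,3,4,5,8 already taken and all letters distinct): V must equal 7. So V=7.
Step 8. [col 4: B + V ≡ D (mod 10)] from column 4 (B=1, V=7, carry-in 1, digits 0,1,3,4,5,7,8 already taken and all letters distinct): D must equal 9, so D=9.
Step 9. [col 5: Z + W ≡ D (mod 10)] column 5 reads Z+W+carry(0)=D with W=3, D=9; with digits 0,1,3,4,5,7,8,9 already taken and all letters distinct, the only value for Z is 6 ⇒ Z=6.
Step 10. [col 6: O + E ≡ V (mod 10)] column 6: given E=5, V=7, carry-in 0, and digits 0,1,3,4,5,6,7,8,9 already taken and all letters distinct, O+E≡V (mod 10) forces O=2 ⇒ O=2.

Answer: B=1, D=9, E=5, L=4, M=0, O=2, P=8, V=7, W=3, Z=6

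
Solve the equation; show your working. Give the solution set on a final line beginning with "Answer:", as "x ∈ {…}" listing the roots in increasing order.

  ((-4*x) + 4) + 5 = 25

Step 1. [((-4*x) + 4) + 5 = 25] the outer +5 inverts by subtracting 5, so sub: (-4*x) + 4 = 20.
Step 2. [(-4*x) + 4 = 20] peel the +4: subtract 4 from each side ⇒ sub: -4*x = 16.
Step 3. [-4*x = 16] leading coefficient -4: divide by -4, so div: x = -4.

Answer: x ∈ {-4}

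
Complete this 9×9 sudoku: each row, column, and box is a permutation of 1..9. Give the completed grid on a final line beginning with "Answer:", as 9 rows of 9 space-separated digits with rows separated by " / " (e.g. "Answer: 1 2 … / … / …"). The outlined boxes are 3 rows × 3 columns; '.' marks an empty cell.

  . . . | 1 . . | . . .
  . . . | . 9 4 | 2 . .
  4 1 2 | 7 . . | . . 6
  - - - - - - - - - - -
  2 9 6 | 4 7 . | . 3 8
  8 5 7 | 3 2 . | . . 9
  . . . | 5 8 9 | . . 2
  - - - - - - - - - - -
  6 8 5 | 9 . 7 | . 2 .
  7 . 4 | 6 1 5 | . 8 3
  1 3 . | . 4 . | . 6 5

Step 1. [r1c1∈{3,5,9}] in col 1, 9 fits only at r1c1. So r1c1=9.
Step 2. [r1c5∈{3,5,6}] in col 5, 6 fits only at r1c5. So r1c5=6.
Step 3. [r6c7∈{1,4,6,7}] r6c7 is the only open cell in row 6 admitting 6 ⇒ r6c7=6.
Step 4. [r2c4∈{8}] only 8 remains possible at r2c4 ⇒ r2c4=8.
Step 5. [r6c8∈{1,4,7}] in row 6, 7 fits only at r6c8. So r6c8=7.
Step 6. [r3c7∈{3,5,8,9}] across row 3, 8 lands solely at r3c7 ⇒ r3c7=8.
Step 7. [r1c7∈{3,4,5,7}] in col 7, 3 fits only at r1c7 ⇒ r1c7=3.
Step 8. [r1c8∈{4,5}] r1c8 is the only open cell in row 1 admitting 5. So r1c8=5.
Step 9. [r4c6∈{1}] only 1 remains possible at r4c6 ⇒ r4c6=1.
Step 10. [r2c8∈{1}] r2c8's peers cover all but 1 ⇒ r2c8=1.
Step 11. [r6c1∈{3}] r6c1 is down to just 3, so r6c1=3.
Step 12. [r7c9∈{1,4}] 1 has one home in col 9: r7c9 ⇒ r7c9=1.
Step 13. [r2c9∈{7}] only 7 remains possible at r2c9 ⇒ r2c9=7.
Step 14. [r9c4∈{2}] r9c4 is down to just 2 ⇒ r9c4=2.
Step 15. [r9c7∈{7,9}] in row 9, 7 fits only at r9c7. So r9c7=7.
Step 16. [r5c8∈{4}] r5c8's peers cover all but 4. So r5c8=4.
Step 17. [r3c6∈{3}] only 3 remains possible at r3c6 ⇒ r3c6=3.
Step 18. [r6c3∈{1}] r6c3 is down to just 1 ⇒ r6c3=1.
Step 19. [r5c7∈{1}] r5c7 is down to just 1 ⇒ r5c7=1.
Step 20. [r9c6∈{8}] r9c6 is down to just 8, so r9c6=8.
Step 21. [r8c2∈{2}] r8c2's peers cover all but 2 ⇒ r8c2=2.
Step 22. [r2c1∈{5}] nothing but 5 survives at r2c1, so r2c1=5.
Step 23. [r6c2∈{4}] r6c2's peers cover all but 4, so r6c2=4.
Step 24. [r4c7∈{5}] r4c7 has the single candidate 5. So r4c7=5.
Step 25. [r3c5∈{5}] only 5 remains possible at r3c5, so r3c5=5.
Step 26. [r7c5∈{3}] nothing but 3 survives at r7c5 ⇒ r7c5=3.
Step 27. [r2c3∈{3}] r2c3's peers cover all but 3. So r2c3=3.
Step 28. [r9c3∈{9}] r9c3's peers cover all but 9, so r9c3=9.
Step 29. [r7c7∈{4}] nothing but 4 survives at r7c7, so r7c7=4.
Step 30. [r8c7∈{9}] r8c7 has the single candidate 9 ⇒ r8c7=9.
Step 31. [r3c8∈{9}] only 9 remains possible at r3c8, so r3c8=9.
Step 32. [r1c6∈{2}] nothing but 2 survives at r1c6 ⇒ r1c6=2.
Step 33. [r2c2∈{6}] r2c2's peers cover all but 6 ⇒ r2c2=6.
Step 34. [r1c2∈{7}] r1c2's peers cover all but 7. So r1c2=7.
Step 35. [r5c6∈{6}] nothing but 6 survives at r5c6 ⇒ r5c6=6.
Step 36. [r1c9∈{4}] r1c9 is down to just 4. So r1c9=4.
Step 37. [r1c3∈{8}] r1c3 is down to just 8 ⇒ r1c3=8.

Answer: 9 7 8 1 6 2 3 5 4 / 5 6 3 8 9 4 2 1 7 / 4 1 2 7 5 3 8 9 6 / 2 9 6 4 7 1 5 3 8 / 8 5 7 3 2 6 1 4 9 / 3 4 1 5 8 9 6 7 2 / 6 8 5 9 3 7 4 2 1 / 7 2 4 6 1 5 9 8 3 / 1 3 9 2 4 8 7 6 5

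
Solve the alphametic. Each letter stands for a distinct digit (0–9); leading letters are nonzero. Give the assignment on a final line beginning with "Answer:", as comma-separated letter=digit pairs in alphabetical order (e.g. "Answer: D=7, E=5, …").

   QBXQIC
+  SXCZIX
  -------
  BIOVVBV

Step 1. [col 1: C + X ≡ V (mod 10)] C=9 is one option consistent with column 1 (C + X ≡ V (mod 10), carry-in 0) — take it, so C=9.
Step 2. [B] adding two 6-digit numbers gives at most 6+1 digits, and here it does — B is that final carry and must be 1, so B=1.
Step 3. [col 1: C + X ≡ V (mod 10)] no forcing yet in column 1 (carry-in 0); X=6 is free and consistent — try it. So X=6.
Step 4. [col 1: C + X ≡ V (mod 10)] column 1: given C=9, X=6, carry-in 0, and digits 1,6,9 already taken and all letters distinct, C+X≡V (mod 10) forces V=5 ⇒ V=5.
Step 5. [col 2: I + I ≡ B (mod 10)] column 2: given B=1, carry-in 1, and digits 1,5,6,9 already taken and all letters distinct, I+I≡B (mod 10) forces I=0, so I=0.
Step 6. [col 3: Q + Z ≡ V (mod 10)] no forcing yet in column 3 (carry-in 0); Q=3 is free and consistent — try it ⇒ Q=3.
Step 7. [col 3: Q + Z ≡ V (mod 10)] column 3 reads Q+Z+carry(0)=V with Q=3, V=5; with digits 0,1,3,5,6,9 already taken and all letters distinct, the only value for Z is 2. So Z=2.
Step 8. [col 5: B + X ≡ O (mod 10)] column 5 reads B+X+carry(1)=O with B=1, X=6; with digits 0,1,2,3,5,6,9 already taken and all letters distinct, the only value for O is 8, so O=8.
Step 9. [col 6: Q + S ≡ I (mod 10)] column 6 reads Q+S+carry(0)=I with Q=3, I=0; with digits 0,1,2,3,5,6,8,9 already taken and all letters distinct, the only value for S is 7, so S=7.

Answer: B=1, C=9, I=0, O=8, Q=3, S=7, V=5, X=6, Z=2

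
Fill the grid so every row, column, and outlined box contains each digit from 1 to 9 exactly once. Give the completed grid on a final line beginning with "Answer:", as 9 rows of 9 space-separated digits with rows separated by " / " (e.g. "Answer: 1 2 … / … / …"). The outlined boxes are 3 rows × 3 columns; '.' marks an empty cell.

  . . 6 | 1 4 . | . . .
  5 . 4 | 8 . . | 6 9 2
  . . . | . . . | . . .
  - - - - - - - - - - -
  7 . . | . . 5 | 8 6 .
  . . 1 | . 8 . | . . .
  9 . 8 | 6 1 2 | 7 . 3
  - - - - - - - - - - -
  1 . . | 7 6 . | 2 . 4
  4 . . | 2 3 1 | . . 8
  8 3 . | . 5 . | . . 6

Step 1. [r5c6∈{3,4,7,9}] 7 has one home in row 5: r5c6 ⇒ r5c6=7.
Step 2. [r3c5∈{2,7,9}] across col 5, 2 lands solely at r3c5, so r3c5=2.
Step 3. [r3c1∈{3}] only 3 remains possible at r3c1. So r3c1=3.
Step 4. [r5c8∈{2,4,5}] across col 8, 2 lands solely at r5c8, so r5c8=2.
Step 5. [r8c2∈{5,6,7,9}] across row 8, 6 lands solely at r8c2. So r8c2=6.
Step 6. [r3c4∈{5,9}] r3c4 is the only open cell in col 4 admitting 5. So r3c4=5.
Step 7. [r5c4∈{3,4,9}] row 5 places 3 nowhere but r5c4. So r5c4=3.
Step 8. [r4c4∈{4,9}] in box 5, 4 fits only at r4c4, so r4c4=4.
Step 9. [r9c4∈{9}] r9c4's peers cover all but 9, so r9c4=9.
Step 10. [r8c7∈{5,9}] across box 9, 9 lands solely at r8c7, so r8c7=9.
Step 11. [r1c7∈{3,5}] r1c7 is the only open cell in col 7 admitting 3, so r1c7=3.
Step 12. [r5c7∈{4,5}] 5 has one home in col 7: r5c7, so r5c7=5.
Step 13. [r6c8∈{4}] r6c8 has the single candidate 4, so r6c8=4.
Step 14. [r9c3∈{2,7}] row 9 places 2 nowhere but r9c3 ⇒ r9c3=2.
Step 15. [r9c8∈{1,7}] in row 9, 7 fits only at r9c8, so r9c8=7.
Step 16. [r3c8∈{1,8}] in col 8, 1 fits only at r3c8. So r3c8=1.
Step 17. [r3c9∈{7}] nothing but 7 survives at r3c9. So r3c9=7.
Step 18. [r1c2∈{2,7,8,9}] 7 has one home in row 1: r1c2. So r1c2=7.
Step 19. [r3c3∈{9}] r3c3 is down to just 9. So r3c3=9.
Step 20. [r7c3∈{5}] nothing but 5 survives at r7c3. So r7c3=5.
Step 21. [r4c5∈{9}] nothing but 9 survives at r4c5 ⇒ r4c5=9.
Step 22. [r1c8∈{5,8}] 8 has one home in row 1: r1c8. So r1c8=8.
Step 23. [r8c3∈{7}] nothing but 7 survives at r8c3 ⇒ r8c3=7.
Step 24. [r6c2∈{5}] r6c2 has the single candidate 5. So r6c2=5.
Step 25. [r7c8∈{3}] only 3 remains possible at r7c8. So r7c8=3.
Step 26. [r3c7∈{4}] r3c7's peers cover all but 4. So r3c7=4.
Step 27. [r4c9∈{1}] r4c9 has the single candidate 1. So r4c9=1.
Step 28. [r8c8∈{5}] r8c8 has the single candidate 5 ⇒ r8c8=5.
Step 29. [r7c6∈{8}] only 8 remains possible at r7c6. So r7c6=8.
Step 30. [r1c1∈{2}] r1c1's peers cover all but 2. So r1c1=2.
Step 31. [r4c3∈{3}] r4c3 has the single candidate 3 ⇒ r4c3=3.
Step 32. [r5c9∈{9}] nothing but 9 survives at r5c9. So r5c9=9.
Step 33. [r1c6∈{9}] r1c6 is down to just 9 ⇒ r1c6=9.
Step 34. [r5c1∈{6}] nothing but 6 survives at r5c1. So r5c1=6.
Step 35. [r2c5∈{7}] only 7 remains possible at r2c5, so r2c5=7.
Step 36. [r2c2∈{1}] r2c2 has the single candidate 1, so r2c2=1.
Step 37. [r9c6∈{4}] nothing but 4 survives at r9c6 ⇒ r9c6=4.
Step 38. [r5c2∈{4}] nothing but 4 survives at r5c2, so r5c2=4.
Step 39. [r3c2∈{8}] r3c2 is down to just 8. So r3c2=8.
Step 40. [r4c2∈{2}] r4c2's peers cover all but 2, so r4c2=2.
Step 41. [r3c6∈{6}] r3c6 has the single candidate 6, so r3c6=6.
Step 42. [r1c9∈{5}] r1c9 has the single candidate 5. So r1c9=5.
Step 43. [r2c6∈{3}] r2c6's peers cover all but 3 ⇒ r2c6=3.
Step 44. [r7c2∈{9}] r7c2 is down to just 9 ⇒ r7c2=9.
Step 45. [r9c7∈{1}] nothing but 1 survives at r9c7, so r9c7=1.

Answer: 2 7 6 1 4 9 3 8 5 / 5 1 4 8 7 3 6 9 2 / 3 8 9 5 2 6 4 1 7 / 7 2 3 4 9 5 8 6 1 / 6 4 1 3 8 7 5 2 9 / 9 5 8 6 1 2 7 4 3 / 1 9 5 7 6 8 2 3 4 / 4 6 7 2 3 1 9 5 8 / 8 3 2 9 5 4 1 7 6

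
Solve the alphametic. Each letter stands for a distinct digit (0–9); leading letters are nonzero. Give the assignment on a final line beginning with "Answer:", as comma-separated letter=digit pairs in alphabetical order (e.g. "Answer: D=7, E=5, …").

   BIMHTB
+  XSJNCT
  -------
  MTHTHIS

Step 1. [col 1: B + T ≡ S (mod 10)] several values work for S in column 1 (B + T ≡ S (mod 10), carry-in 0); try S=4, so S=4.
Step 2. [M] the sum has 7 digits but both addends have 6; that extra leading digit M is the final carry, namely 1 ⇒ M=1.
Step 3. [col 1: B + T ≡ S (mod 10)] B=8 is one option consistent with column 1 (B + T ≡ S (mod 10), carry-in 0) — take it, so B=8.
Step 4. [col 1: B + T ≡ S (mod 10)] column 1: given B=8, S=4, carry-in 0, and digits 1,4,8 already taken and all letters distinct, B+T≡S (mod 10) forces T=6 ⇒ T=6.
Step 5. [col 2: T + C ≡ I (mod 10)] several values work for C in column 2 (T + C ≡ I (mod 10), carry-in 1); try C=2 ⇒ C=2.
Step 6. [col 2: T + C ≡ I (mod 10)] column 2 reads T+C+carry(1)=I with T=6, C=2; with digits 1,2,4,6,8 already taken and all letters distinct, the only value for I is 9, so I=9.
Step 7. [col 3: H + N ≡ H (mod 10)] in column 3 we have H+N≡H with carry-in 0; given nothing yet and digits 1,2,4,6,8,9 already taken and all letters distinct, that pins N to 0 ⇒ N=0.
Step 8. [col 3: H + N ≡ H (mod 10)] column 3 (H + N ≡ H (mod 10), carry-in 0) doesn't pin H yet; pick H=3 and continue. So H=3.
Step 9. [col 4: M + J ≡ T (mod 10)] column 4: given M=1, T=6, carry-in 0, and digits 0,1,2,3,4,6,8,9 already taken and all letters distinct, M+J≡T (mod 10) forces J=5. So J=5.
Step 10. [col 6: B + X ≡ T (mod 10)] in column 6 we have B+X≡T with carry-in 1; given B=8, T=6 and digits 0,1,2,3,4,5,6,8,9 already taken and all letters distinct, that pins X to 7, so X=7.

Answer: B=8, C=2, H=3, I=9, J=5, M=1, N=0, S=4, T=6, X=7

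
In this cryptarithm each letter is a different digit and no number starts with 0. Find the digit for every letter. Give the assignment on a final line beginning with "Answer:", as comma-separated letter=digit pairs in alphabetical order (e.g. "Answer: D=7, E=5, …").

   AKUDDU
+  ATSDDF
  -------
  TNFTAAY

Step 1. [T] the sum has 7 digits but both addends have 6; that extra leading digit T is the final carry, namely 1 ⇒ T=1.
Step 2. [col 1: U + F ≡ Y (mod 10)] no forcing yet in column 1 (carry-in 0); U=2 is free and consistent — try it. So U=2.
Step 3. [col 1: U + F ≡ Y (mod 10)] no forcing yet in column 1 (carry-in 0); F=5 is free and consistent — try it. So F=5.
Step 4. [col 1: U + F ≡ Y (mod 10)] from column 1 (U=2, F=5, carry-in 0, digits 1,2,5 already taken and all letters distinct): Y must equal 7. So Y=7.
Step 5. [col 2: D + D ≡ A (mod 10)] D=4 is one option consistent with column 2 (D + D ≡ A (mod 10), carry-in 0) — take it. So D=4.
Step 6. [col 2: D + D ≡ A (mod 10)] from column 2 (D=4, carry-in 0, digits 1,2,4,5,7 already taken and all letters distinct): A must equal 8. So A=8.
Step 7. [col 4: U + S ≡ T (mod 10)] column 4 reads U+S+carry(0)=T with U=2, T=1; with digits 1,2,4,5,7,8 already taken and all letters distinct, the only value for S is 9, so S=9.
Step 8. [col 5: K + T ≡ F (mod 10)] column 5 reads K+T+carry(1)=F with T=1, F=5; with digits 1,2,4,5,7,8,9 already taken and all letters distinct, the only value for K is 3, so K=3.
Step 9. [col 6: A + A ≡ N (mod 10)] column 6: given A=8, carry-in 0, and digits 1,2,3,4,5,7,8,9 already taken and all letters distinct, A+A≡N (mod 10) forces N=6, so N=6.

Answer: A=8, D=4, F=5, K=3, N=6, S=9, T=1, U=2, Y=7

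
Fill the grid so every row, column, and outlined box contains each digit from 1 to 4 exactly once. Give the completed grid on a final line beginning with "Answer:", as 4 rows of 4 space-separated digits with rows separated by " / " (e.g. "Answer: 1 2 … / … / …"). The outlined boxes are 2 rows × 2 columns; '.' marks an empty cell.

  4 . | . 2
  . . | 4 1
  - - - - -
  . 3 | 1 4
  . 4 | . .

Step 1. [r3c1∈{2}] r3c1 has the single candidate 2. So r3c1=2.
Step 2. [r4c3∈{2,3}] r4c3 is the only open cell in row 4 admitting 2 ⇒ r4c3=2.
Step 3. [r1c2∈{1}] r1c2 is down to just 1. So r1c2=1.
Step 4. [r4c4∈{3}] r4c4's peers cover all but 3, so r4c4=3.
Step 5. [r4c1∈{1}] r4c1's peers cover all but 1 ⇒ r4c1=1.
Step 6. [r1c3∈{3}] r1c3's peers cover all but 3, so r1c3=3.
Step 7. [r2c2∈{2}] nothing but 2 survives at r2c2 ⇒ r2c2=2.
Step 8. [r2c1∈{3}] r2c1 has the single candidate 3. So r2c1=3.

Answer: 4 1 3 2 / 3 2 4 1 / 2 3 1 4 / 1 4 2 3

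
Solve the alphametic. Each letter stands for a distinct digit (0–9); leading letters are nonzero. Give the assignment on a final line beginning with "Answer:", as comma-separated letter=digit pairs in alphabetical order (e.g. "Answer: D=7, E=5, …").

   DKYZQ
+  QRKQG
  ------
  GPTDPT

Step 1. [col 1: Q + G ≡ T (mod 10)] Q=4 is one option consistent with column 1 (Q + G ≡ T (mod 10), carry-in 0) — take it, so Q=4.
Step 2. [col 1: Q + G ≡ T (mod 10)] no forcing yet in column 1 (carry-in 0); T=5 is free and consistent — try it ⇒ T=5.
Step 3. [col 1: Q + G ≡ T (mod 10)] from column 1 (Q=4, T=5, carry-in 0, digits 4,5 already taken and all letters distinct): G must equal 1, so G=1.
Step 4. [col 2: Z + Q ≡ P (mod 10)] Z=8 is one option consistent with column 2 (Z + Q ≡ P (mod 10), carry-in 0) — take it. So Z=8.
Step 5. [col 2: Z + Q ≡ P (mod 10)] from column 2 (Z=8, Q=4, carry-in 0, digits 1,4,5,8 already taken and all letters distinct): P must equal 2, so P=2.
Step 6. [col 3: Y + K ≡ D (mod 10)] several values work for Y in column 3 (Y + K ≡ D (mod 10), carry-in 1); try Y=0 ⇒ Y=0.
Step 7. [col 3: Y + K ≡ D (mod 10)] column 3: given Y=0, carry-in 1, and digits 0,1,2,4,5,8 already taken and all letters distinct, Y+K≡D (mod 10) forces K=6 ⇒ K=6.
Step 8. [col 3: Y + K ≡ D (mod 10)] column 3: given Y=0, K=6, carry-in 1, and digits 0,1,2,4,5,6,8 already taken and all letters distinct, Y+K≡D (mod 10) forces D=7. So D=7.
Step 9. [col 4: K + R ≡ T (mod 10)] column 4 reads K+R+carry(0)=T with K=6, T=5; with digits 0,1,2,4,5,6,7,8 already taken and all letters distinct, the only value for R is 9 ⇒ R=9.

Answer: D=7, G=1, K=6, P=2, Q=4, R=9, T=5, Y=0, Z=8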